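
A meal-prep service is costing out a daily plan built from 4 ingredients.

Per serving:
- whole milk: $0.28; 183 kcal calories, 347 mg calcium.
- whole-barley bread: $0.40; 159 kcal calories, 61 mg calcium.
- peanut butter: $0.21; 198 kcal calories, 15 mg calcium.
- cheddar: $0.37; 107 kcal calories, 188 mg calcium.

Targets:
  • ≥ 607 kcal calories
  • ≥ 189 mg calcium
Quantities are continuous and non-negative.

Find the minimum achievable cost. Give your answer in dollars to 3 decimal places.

$0.681

Let x1 = servings of whole milk, x2 = servings of whole-barley bread, x3 = servings of peanut butter, x4 = servings of cheddar.
Minimise 0.28x1 + 0.4x2 + 0.21x3 + 0.37x4 with:
  183x1 + 159x2 + 198x3 + 107x4 ≥ 607   (calories)
  347x1 + 61x2 + 15x3 + 188x4 ≥ 189   (calcium)
  x1, x2, x3, x4 ≥ 0.
The optimal basis is {whole milk, peanut butter}; whole-barley bread, cheddar drop out. Binding constraints: calories and calcium.
That vertex is x1 = 0.4293, x3 = 2.669.
Hence cost = 0.28·0.4293 + 0.21·2.669 = $0.68069.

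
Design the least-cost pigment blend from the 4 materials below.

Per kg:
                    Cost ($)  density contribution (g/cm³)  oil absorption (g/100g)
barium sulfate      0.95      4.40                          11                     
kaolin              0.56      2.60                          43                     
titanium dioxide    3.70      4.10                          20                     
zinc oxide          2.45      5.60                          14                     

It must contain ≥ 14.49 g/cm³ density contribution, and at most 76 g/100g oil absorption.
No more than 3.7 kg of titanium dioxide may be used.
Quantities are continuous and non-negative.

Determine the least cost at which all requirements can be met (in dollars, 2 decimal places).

Let x1 = kg of barium sulfate, x2 = kg of kaolin, x3 = kg of titanium dioxide, x4 = kg of zinc oxide.
min 0.95x1 + 0.56x2 + 3.7x3 + 2.45x4 with:
  4.4x1 + 2.6x2 + 4.1x3 + 5.6x4 ≥ 14.49   (density contribution)
  11x1 + 43x2 + 20x3 + 14x4 ≤ 76   (oil absorption)
  x3 ≤ 3.7
  x1, x2, x3, x4 ≥ 0.
At the optimum only barium sulfate, kaolin are positive (titanium dioxide, zinc oxide = 0). There the density contribution and oil absorption constraints are tight.
Solving gives x1 = 2.649, x2 = 1.09.
Hence cost = 0.95·2.649 + 0.56·1.09 = $3.1270.

$3.13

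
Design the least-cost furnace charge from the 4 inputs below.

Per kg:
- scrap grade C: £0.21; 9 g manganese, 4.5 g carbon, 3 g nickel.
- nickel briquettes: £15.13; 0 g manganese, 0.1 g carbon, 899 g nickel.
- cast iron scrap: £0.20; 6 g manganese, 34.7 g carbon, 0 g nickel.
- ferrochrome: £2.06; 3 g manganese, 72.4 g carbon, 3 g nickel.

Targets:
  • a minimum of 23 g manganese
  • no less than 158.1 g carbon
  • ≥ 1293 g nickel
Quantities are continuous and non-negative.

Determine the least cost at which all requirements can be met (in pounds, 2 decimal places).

This is a linear program. Let x1 = kg of scrap grade C, x2 = kg of nickel briquettes, x3 = kg of cast iron scrap, x4 = kg of ferrochrome.
Minimize 0.21x1 + 15.13x2 + 0.2x3 + 2.06x4 subject to:
  9x1 + 6x3 + 3x4 ≥ 23   (manganese)
  4.5x1 + 0.1x2 + 34.7x3 + 72.4x4 ≥ 158.1   (carbon)
  3x1 + 899x2 + 3x4 ≥ 1293   (nickel)
  x1, x2, x3, x4 ≥ 0.
The cheapest feasible vertex uses only nickel briquettes, cast iron scrap; scrap grade C, ferrochrome are not used. There the carbon and nickel constraints are tight.
Optimal quantities: nickel briquettes = 1.438 kg, cast iron scrap = 4.552 kg.
Objective = 15.13·1.438 + 0.2·4.552 = 22.6673.

£22.67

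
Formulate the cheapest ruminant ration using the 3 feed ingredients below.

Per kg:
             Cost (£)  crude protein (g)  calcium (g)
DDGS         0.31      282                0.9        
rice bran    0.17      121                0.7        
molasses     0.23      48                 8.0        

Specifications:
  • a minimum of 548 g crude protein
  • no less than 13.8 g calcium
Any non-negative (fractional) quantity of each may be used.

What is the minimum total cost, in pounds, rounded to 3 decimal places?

£0.875

This is a linear program. Let x1 = kg of DDGS, x2 = kg of rice bran, x3 = kg of molasses.
Minimise 0.31x1 + 0.17x2 + 0.23x3 s.t.:
  282x1 + 121x2 + 48x3 ≥ 548   (crude protein)
  0.9x1 + 0.7x2 + 8x3 ≥ 13.8   (calcium)
  x1, x2, x3 ≥ 0.
The cheapest feasible vertex uses only DDGS, molasses; rice bran is not used. The crude protein and calcium requirements are met with equality.
Optimal quantities: DDGS = 1.682 kg, molasses = 1.536 kg.
Objective = 0.31·1.682 + 0.23·1.536 = 0.87470.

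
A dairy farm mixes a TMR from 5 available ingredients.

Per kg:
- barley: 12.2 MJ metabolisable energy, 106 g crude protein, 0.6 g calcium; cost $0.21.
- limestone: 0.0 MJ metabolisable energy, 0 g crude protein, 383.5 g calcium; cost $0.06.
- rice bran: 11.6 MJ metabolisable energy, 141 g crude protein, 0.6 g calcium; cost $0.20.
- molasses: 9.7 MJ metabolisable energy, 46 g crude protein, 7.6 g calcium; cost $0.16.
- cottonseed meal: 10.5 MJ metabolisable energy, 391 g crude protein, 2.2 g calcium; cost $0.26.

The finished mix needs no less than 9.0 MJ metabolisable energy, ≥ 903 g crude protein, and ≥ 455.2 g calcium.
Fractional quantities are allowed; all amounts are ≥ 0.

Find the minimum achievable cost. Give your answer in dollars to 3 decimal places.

$0.671

Treat it as an LP. Let x1 = kg of barley, x2 = kg of limestone, x3 = kg of rice bran, x4 = kg of molasses, x5 = kg of cottonseed meal.
min 0.21x1 + 0.06x2 + 0.2x3 + 0.16x4 + 0.26x5 subject to:
  12.2x1 + 11.6x3 + 9.7x4 + 10.5x5 ≥ 9   (metabolisable energy)
  106x1 + 141x3 + 46x4 + 391x5 ≥ 903   (crude protein)
  0.6x1 + 383.5x2 + 0.6x3 + 7.6x4 + 2.2x5 ≥ 455.2   (calcium)
  x1, x2, x3, x4, x5 ≥ 0.
The cheapest feasible vertex uses only limestone, cottonseed meal; barley, rice bran, molasses are not used. Binding constraints: crude protein and calcium.
Solving gives x2 = 1.174, x5 = 2.309.
Objective = 0.06·1.174 + 0.26·2.309 = 0.67078.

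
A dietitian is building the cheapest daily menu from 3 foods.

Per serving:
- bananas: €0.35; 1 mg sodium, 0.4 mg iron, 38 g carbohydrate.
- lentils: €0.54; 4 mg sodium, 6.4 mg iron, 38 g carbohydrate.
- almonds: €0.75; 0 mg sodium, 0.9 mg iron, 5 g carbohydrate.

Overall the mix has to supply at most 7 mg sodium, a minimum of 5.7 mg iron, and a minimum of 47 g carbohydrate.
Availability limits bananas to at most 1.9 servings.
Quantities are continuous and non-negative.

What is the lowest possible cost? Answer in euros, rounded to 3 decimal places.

Let x1 = servings of bananas, x2 = servings of lentils, x3 = servings of almonds.
Minimise 0.35x1 + 0.54x2 + 0.75x3 with:
  1x1 + 4x2 ≤ 7   (sodium)
  0.4x1 + 6.4x2 + 0.9x3 ≥ 5.7   (iron)
  38x1 + 38x2 + 5x3 ≥ 47   (carbohydrate)
  x1 ≤ 1.9
  x1, x2, x3 ≥ 0.
The minimum-cost mix takes nothing from almonds — only bananas, lentils. There the iron and carbohydrate constraints are tight.
Solving gives x1 = 0.3693, x2 = 0.8675.
Cost = 0.35·0.3693 + 0.54·0.8675 = 0.59771.

€0.598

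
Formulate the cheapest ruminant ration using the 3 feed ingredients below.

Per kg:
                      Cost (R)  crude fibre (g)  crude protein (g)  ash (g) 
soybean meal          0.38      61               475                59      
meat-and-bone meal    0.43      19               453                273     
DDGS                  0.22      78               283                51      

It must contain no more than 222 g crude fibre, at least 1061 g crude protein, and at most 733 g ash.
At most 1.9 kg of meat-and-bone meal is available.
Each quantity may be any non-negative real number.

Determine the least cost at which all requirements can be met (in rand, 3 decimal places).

R0.836

Let x1 = kg of soybean meal, x2 = kg of meat-and-bone meal, x3 = kg of DDGS.
min 0.38x1 + 0.43x2 + 0.22x3 with:
  61x1 + 19x2 + 78x3 ≤ 222   (crude fibre)
  475x1 + 453x2 + 283x3 ≥ 1061   (crude protein)
  59x1 + 273x2 + 51x3 ≤ 733   (ash)
  x2 ≤ 1.9
  x1, x2, x3 ≥ 0.
At the optimum only soybean meal, DDGS are positive (meat-and-bone meal = 0). Binding constraints: crude fibre and crude protein.
That vertex is x1 = 1.0073, x3 = 2.0584.
Objective = 0.38·1.0073 + 0.22·2.0584 = 0.83562.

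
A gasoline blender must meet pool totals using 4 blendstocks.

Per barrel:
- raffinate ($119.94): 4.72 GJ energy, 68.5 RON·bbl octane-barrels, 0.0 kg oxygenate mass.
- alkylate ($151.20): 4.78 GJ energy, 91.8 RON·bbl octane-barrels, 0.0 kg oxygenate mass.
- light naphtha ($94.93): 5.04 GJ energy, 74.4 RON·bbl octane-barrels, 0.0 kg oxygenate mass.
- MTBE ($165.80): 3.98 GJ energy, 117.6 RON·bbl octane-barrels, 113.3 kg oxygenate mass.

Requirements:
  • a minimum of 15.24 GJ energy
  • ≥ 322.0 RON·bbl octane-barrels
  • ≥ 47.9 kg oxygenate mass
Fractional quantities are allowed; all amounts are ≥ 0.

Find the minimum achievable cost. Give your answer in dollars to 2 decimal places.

$417.51

Set it up as a linear program. Let x1 = barrels of raffinate, x2 = barrels of alkylate, x3 = barrels of light naphtha, x4 = barrels of MTBE.
min 119.94x1 + 151.2x2 + 94.93x3 + 165.8x4 s.t.:
  4.72x1 + 4.78x2 + 5.04x3 + 3.98x4 ≥ 15.24   (energy)
  68.5x1 + 91.8x2 + 74.4x3 + 117.6x4 ≥ 322   (octane-barrels)
  113.3x4 ≥ 47.9   (oxygenate mass)
  x1, x2, x3, x4 ≥ 0.
At the optimum only light naphtha, MTBE are positive (raffinate, alkylate = 0). The octane-barrels and oxygenate mass requirements are met with equality.
Solving gives x3 = 3.6597, x4 = 0.42277.
Objective = 94.93·3.6597 + 165.8·0.42277 = 417.5106.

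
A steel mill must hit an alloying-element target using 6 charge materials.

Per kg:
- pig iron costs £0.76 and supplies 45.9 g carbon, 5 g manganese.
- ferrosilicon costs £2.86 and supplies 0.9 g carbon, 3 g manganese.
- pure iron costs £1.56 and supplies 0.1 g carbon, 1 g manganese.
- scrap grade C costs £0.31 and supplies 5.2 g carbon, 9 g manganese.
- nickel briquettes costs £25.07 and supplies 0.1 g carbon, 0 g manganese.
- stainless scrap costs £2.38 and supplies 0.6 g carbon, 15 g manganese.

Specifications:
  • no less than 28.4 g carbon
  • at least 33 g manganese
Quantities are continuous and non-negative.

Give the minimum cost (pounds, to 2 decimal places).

£1.26

Set it up as a linear program. Let x1 = kg of pig iron, x2 = kg of ferrosilicon, x3 = kg of pure iron, x4 = kg of scrap grade C, x5 = kg of nickel briquettes, x6 = kg of stainless scrap.
min 0.76x1 + 2.86x2 + 1.56x3 + 0.31x4 + 25.07x5 + 2.38x6 subject to:
  45.9x1 + 0.9x2 + 0.1x3 + 5.2x4 + 0.1x5 + 0.6x6 ≥ 28.4   (carbon)
  5x1 + 3x2 + 1x3 + 9x4 + 15x6 ≥ 33   (manganese)
  x1, x2, x3, x4, x5, x6 ≥ 0.
The minimum-cost mix takes nothing from ferrosilicon, pure iron, nickel briquettes, stainless scrap — only pig iron, scrap grade C. Binding constraints: carbon and manganese.
So pig iron = 0.217 kg, scrap grade C = 3.546 kg.
Hence cost = 0.76·0.217 + 0.31·3.546 = £1.2642.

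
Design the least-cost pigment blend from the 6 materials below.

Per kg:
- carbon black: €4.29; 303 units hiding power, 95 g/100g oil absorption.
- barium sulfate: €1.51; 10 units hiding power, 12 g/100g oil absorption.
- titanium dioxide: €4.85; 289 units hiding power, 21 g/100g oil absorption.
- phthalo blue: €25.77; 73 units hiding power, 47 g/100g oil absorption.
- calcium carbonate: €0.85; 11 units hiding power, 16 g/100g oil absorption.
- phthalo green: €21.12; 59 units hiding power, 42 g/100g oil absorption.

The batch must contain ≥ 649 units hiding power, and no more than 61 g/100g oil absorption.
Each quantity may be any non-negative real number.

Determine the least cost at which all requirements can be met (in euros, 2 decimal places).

€10.74

This is a linear program. Let x1 = kg of carbon black, x2 = kg of barium sulfate, x3 = kg of titanium dioxide, x4 = kg of phthalo blue, x5 = kg of calcium carbonate, x6 = kg of phthalo green.
Minimise 4.29x1 + 1.51x2 + 4.85x3 + 25.77x4 + 0.85x5 + 21.12x6 with:
  303x1 + 10x2 + 289x3 + 73x4 + 11x5 + 59x6 ≥ 649   (hiding power)
  95x1 + 12x2 + 21x3 + 47x4 + 16x5 + 42x6 ≤ 61   (oil absorption)
  x1, x2, x3, x4, x5, x6 ≥ 0.
At the optimum only carbon black, titanium dioxide are positive (barium sulfate, phthalo blue, calcium carbonate, phthalo green = 0). Binding constraints: hiding power and oil absorption.
Solving gives x1 = 0.1896, x3 = 2.047.
Total cost: 4.29·0.1896 + 4.85·2.047 = 10.7413.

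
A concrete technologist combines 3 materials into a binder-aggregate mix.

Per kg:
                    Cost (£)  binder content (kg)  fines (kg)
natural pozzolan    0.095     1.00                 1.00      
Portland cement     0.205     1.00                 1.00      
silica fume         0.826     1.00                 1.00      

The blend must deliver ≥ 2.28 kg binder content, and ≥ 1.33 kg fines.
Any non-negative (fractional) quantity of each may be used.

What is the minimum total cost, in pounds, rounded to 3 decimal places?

£0.217

Let x1 = kg of natural pozzolan, x2 = kg of Portland cement, x3 = kg of silica fume.
Minimize 0.095x1 + 0.205x2 + 0.826x3 with:
  1x1 + 1x2 + 1x3 ≥ 2.28   (binder content)
  1x1 + 1x2 + 1x3 ≥ 1.33   (fines)
  x1, x2, x3 ≥ 0.
The minimum-cost mix takes nothing from Portland cement, silica fume — only natural pozzolan. Binding constraint: binder content.
So natural pozzolan = 2.28 kg.
Total cost: 0.095·2.28 = 0.21660.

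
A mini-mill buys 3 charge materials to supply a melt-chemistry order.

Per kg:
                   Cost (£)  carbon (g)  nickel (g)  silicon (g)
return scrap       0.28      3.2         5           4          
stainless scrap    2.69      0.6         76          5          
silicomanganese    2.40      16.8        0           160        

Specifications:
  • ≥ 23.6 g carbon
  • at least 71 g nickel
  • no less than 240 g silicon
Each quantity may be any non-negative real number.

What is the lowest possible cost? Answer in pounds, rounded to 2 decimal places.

£6.04

Let x1 = kg of return scrap, x2 = kg of stainless scrap, x3 = kg of silicomanganese.
Minimize 0.28x1 + 2.69x2 + 2.4x3 s.t.:
  3.2x1 + 0.6x2 + 16.8x3 ≥ 23.6   (carbon)
  5x1 + 76x2 ≥ 71   (nickel)
  4x1 + 5x2 + 160x3 ≥ 240   (silicon)
  x1, x2, x3 ≥ 0.
The cheapest feasible vertex uses only stainless scrap, silicomanganese; return scrap is not used. There the nickel and silicon constraints are tight.
So stainless scrap = 0.9342 kg, silicomanganese = 1.471 kg.
Total cost: 2.69·0.9342 + 2.4·1.471 = 6.0434.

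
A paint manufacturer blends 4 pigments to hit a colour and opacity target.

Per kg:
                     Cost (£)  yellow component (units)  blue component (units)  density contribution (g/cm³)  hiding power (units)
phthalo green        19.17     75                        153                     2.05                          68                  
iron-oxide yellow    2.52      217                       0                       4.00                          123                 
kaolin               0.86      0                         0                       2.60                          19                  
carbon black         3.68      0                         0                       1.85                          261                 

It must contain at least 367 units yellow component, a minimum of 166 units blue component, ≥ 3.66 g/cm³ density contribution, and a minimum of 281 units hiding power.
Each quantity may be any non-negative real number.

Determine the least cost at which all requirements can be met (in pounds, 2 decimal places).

£24.75

Let x1 = kg of phthalo green, x2 = kg of iron-oxide yellow, x3 = kg of kaolin, x4 = kg of carbon black.
Minimize 19.17x1 + 2.52x2 + 0.86x3 + 3.68x4 s.t.:
  75x1 + 217x2 ≥ 367   (yellow component)
  153x1 ≥ 166   (blue component)
  2.05x1 + 4x2 + 2.6x3 + 1.85x4 ≥ 3.66   (density contribution)
  68x1 + 123x2 + 19x3 + 261x4 ≥ 281   (hiding power)
  x1, x2, x3, x4 ≥ 0.
The optimal basis is {phthalo green, iron-oxide yellow, carbon black}; kaolin drops out. The yellow component, blue component, hiding power requirements are met with equality.
Optimal quantities: phthalo green = 1.085 kg, iron-oxide yellow = 1.316 kg, carbon black = 0.1737 kg.
Objective = 19.17·1.085 + 2.52·1.316 + 3.68·0.1737 = 24.75499.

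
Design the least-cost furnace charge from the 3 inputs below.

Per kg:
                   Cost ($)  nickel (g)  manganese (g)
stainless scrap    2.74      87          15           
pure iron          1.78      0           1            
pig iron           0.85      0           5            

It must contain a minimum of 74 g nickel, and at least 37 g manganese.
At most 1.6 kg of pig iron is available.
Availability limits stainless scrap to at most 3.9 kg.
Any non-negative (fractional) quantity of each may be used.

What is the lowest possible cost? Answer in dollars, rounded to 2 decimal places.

$6.66

Set it up as a linear program. Let x1 = kg of stainless scrap, x2 = kg of pure iron, x3 = kg of pig iron.
Minimize 2.74x1 + 1.78x2 + 0.85x3 subject to:
  87x1 ≥ 74   (nickel)
  15x1 + 1x2 + 5x3 ≥ 37   (manganese)
  x3 ≤ 1.6
  x1 ≤ 3.9
  x1, x2, x3 ≥ 0.
The minimum-cost mix takes nothing from pure iron — only stainless scrap, pig iron. Binding constraints: manganese and the pig iron cap.
Solving gives x1 = 1.933, x3 = 1.6.
Objective = 2.74·1.933 + 0.85·1.6 = 6.6564.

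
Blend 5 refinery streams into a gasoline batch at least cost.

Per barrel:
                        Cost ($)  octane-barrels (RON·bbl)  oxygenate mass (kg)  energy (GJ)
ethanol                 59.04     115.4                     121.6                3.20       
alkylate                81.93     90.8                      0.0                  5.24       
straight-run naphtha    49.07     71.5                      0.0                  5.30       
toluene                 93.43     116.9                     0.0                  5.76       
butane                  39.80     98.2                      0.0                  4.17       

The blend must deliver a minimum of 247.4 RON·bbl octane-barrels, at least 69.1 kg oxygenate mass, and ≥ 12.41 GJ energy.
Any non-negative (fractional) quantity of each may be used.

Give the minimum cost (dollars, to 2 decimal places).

Treat it as an LP. Let x1 = barrels of ethanol, x2 = barrels of alkylate, x3 = barrels of straight-run naphtha, x4 = barrels of toluene, x5 = barrels of butane.
min 59.04x1 + 81.93x2 + 49.07x3 + 93.43x4 + 39.8x5 subject to:
  115.4x1 + 90.8x2 + 71.5x3 + 116.9x4 + 98.2x5 ≥ 247.4   (octane-barrels)
  121.6x1 ≥ 69.1   (oxygenate mass)
  3.2x1 + 5.24x2 + 5.3x3 + 5.76x4 + 4.17x5 ≥ 12.41   (energy)
  x1, x2, x3, x4, x5 ≥ 0.
The optimal basis is {ethanol, straight-run naphtha, butane}; alkylate, toluene drop out. The octane-barrels, oxygenate mass, energy requirements are met with equality.
That vertex is x1 = 0.5683, x3 = 1.268, x5 = 0.9283.
Total cost: 59.04·0.5683 + 49.07·1.268 + 39.8·0.9283 = 132.7195.

$132.72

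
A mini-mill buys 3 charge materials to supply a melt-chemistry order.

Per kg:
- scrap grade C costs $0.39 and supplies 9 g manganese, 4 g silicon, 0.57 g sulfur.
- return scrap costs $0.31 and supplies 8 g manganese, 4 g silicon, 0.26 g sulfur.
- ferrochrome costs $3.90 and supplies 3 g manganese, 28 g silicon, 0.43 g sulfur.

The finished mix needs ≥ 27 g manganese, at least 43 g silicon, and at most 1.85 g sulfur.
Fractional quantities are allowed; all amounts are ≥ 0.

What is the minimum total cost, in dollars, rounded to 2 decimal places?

Set it up as a linear program. Let x1 = kg of scrap grade C, x2 = kg of return scrap, x3 = kg of ferrochrome.
min 0.39x1 + 0.31x2 + 3.9x3 with:
  9x1 + 8x2 + 3x3 ≥ 27   (manganese)
  4x1 + 4x2 + 28x3 ≥ 43   (silicon)
  0.57x1 + 0.26x2 + 0.43x3 ≤ 1.85   (sulfur)
  x1, x2, x3 ≥ 0.
At the optimum only return scrap, ferrochrome are positive (scrap grade C = 0). Binding constraints: silicon and sulfur.
That vertex is x2 = 5.991, x3 = 0.6799.
Objective = 0.31·5.991 + 3.9·0.6799 = 4.5088.

$4.51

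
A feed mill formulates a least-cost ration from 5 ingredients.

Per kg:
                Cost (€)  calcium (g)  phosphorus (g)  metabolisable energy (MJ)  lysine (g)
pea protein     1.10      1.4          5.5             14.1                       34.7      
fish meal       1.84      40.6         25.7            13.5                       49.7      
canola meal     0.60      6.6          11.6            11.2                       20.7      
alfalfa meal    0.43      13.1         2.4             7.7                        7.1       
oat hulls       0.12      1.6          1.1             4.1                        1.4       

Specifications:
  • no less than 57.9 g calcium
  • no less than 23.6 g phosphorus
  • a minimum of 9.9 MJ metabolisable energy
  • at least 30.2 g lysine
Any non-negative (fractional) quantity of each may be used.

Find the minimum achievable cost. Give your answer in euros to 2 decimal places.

Treat it as an LP. Let x1 = kg of pea protein, x2 = kg of fish meal, x3 = kg of canola meal, x4 = kg of alfalfa meal, x5 = kg of oat hulls.
Minimise 1.1x1 + 1.84x2 + 0.6x3 + 0.43x4 + 0.12x5 s.t.:
  1.4x1 + 40.6x2 + 6.6x3 + 13.1x4 + 1.6x5 ≥ 57.9   (calcium)
  5.5x1 + 25.7x2 + 11.6x3 + 2.4x4 + 1.1x5 ≥ 23.6   (phosphorus)
  14.1x1 + 13.5x2 + 11.2x3 + 7.7x4 + 4.1x5 ≥ 9.9   (metabolisable energy)
  34.7x1 + 49.7x2 + 20.7x3 + 7.1x4 + 1.4x5 ≥ 30.2   (lysine)
  x1, x2, x3, x4, x5 ≥ 0.
At the optimum only fish meal, alfalfa meal are positive (pea protein, canola meal, oat hulls = 0). There the calcium and phosphorus constraints are tight.
Solving gives x2 = 0.7114, x4 = 2.215.
Cost = 1.84·0.7114 + 0.43·2.215 = 2.2614.

€2.26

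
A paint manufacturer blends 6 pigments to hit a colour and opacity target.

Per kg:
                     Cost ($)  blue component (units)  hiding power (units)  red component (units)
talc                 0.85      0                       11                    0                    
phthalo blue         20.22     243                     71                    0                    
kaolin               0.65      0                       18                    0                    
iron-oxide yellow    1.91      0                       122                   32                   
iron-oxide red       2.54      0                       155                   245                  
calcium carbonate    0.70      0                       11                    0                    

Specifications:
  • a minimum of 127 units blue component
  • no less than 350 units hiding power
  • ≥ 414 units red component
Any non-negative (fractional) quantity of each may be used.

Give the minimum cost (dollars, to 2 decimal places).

$15.65

Treat it as an LP. Let x1 = kg of talc, x2 = kg of phthalo blue, x3 = kg of kaolin, x4 = kg of iron-oxide yellow, x5 = kg of iron-oxide red, x6 = kg of calcium carbonate.
min 0.85x1 + 20.22x2 + 0.65x3 + 1.91x4 + 2.54x5 + 0.7x6 subject to:
  243x2 ≥ 127   (blue component)
  11x1 + 71x2 + 18x3 + 122x4 + 155x5 + 11x6 ≥ 350   (hiding power)
  32x4 + 245x5 ≥ 414   (red component)
  x1, x2, x3, x4, x5, x6 ≥ 0.
The cheapest feasible vertex uses only phthalo blue, iron-oxide yellow, iron-oxide red; talc, kaolin, calcium carbonate are not used. The blue component, hiding power, red component requirements are met with equality.
Solving gives x2 = 0.5226, x4 = 0.501, x5 = 1.624.
Cost = 20.22·0.5226 + 1.91·0.501 + 2.54·1.624 = 15.6488.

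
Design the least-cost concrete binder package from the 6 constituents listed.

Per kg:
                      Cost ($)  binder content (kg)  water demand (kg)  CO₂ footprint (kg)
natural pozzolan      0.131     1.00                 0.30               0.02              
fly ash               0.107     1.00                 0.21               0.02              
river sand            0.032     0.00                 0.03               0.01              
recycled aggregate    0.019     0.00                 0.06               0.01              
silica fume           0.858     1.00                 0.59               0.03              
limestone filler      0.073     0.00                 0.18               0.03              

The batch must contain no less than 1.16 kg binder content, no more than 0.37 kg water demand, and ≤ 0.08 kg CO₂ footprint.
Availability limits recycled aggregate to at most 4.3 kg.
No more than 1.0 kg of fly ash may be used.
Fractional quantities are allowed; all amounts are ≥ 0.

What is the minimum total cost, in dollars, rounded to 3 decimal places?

Let x1 = kg of natural pozzolan, x2 = kg of fly ash, x3 = kg of river sand, x4 = kg of recycled aggregate, x5 = kg of silica fume, x6 = kg of limestone filler.
Minimize 0.131x1 + 0.107x2 + 0.032x3 + 0.019x4 + 0.858x5 + 0.073x6 subject to:
  1x1 + 1x2 + 1x5 ≥ 1.16   (binder content)
  0.3x1 + 0.21x2 + 0.03x3 + 0.06x4 + 0.59x5 + 0.18x6 ≤ 0.37   (water demand)
  0.02x1 + 0.02x2 + 0.01x3 + 0.01x4 + 0.03x5 + 0.03x6 ≤ 0.08   (CO₂ footprint)
  x4 ≤ 4.3
  x2 ≤ 1
  x1, x2, x3, x4, x5, x6 ≥ 0.
The optimal basis is {natural pozzolan, fly ash}; river sand, recycled aggregate, silica fume, limestone filler drop out. Binding constraints: binder content and the fly ash cap.
Optimal quantities: natural pozzolan = 0.16 kg, fly ash = 1 kg.
Total cost: 0.131·0.16 + 0.107·1 = 0.12796.

$0.128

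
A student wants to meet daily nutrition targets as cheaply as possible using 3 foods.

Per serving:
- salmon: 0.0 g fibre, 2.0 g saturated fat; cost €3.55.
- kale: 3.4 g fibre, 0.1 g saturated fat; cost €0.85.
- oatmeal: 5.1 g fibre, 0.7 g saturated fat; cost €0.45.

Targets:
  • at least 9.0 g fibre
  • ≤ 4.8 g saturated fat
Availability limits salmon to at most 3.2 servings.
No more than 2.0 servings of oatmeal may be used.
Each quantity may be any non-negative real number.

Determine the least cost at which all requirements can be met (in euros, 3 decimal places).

Treat it as an LP. Let x1 = servings of salmon, x2 = servings of kale, x3 = servings of oatmeal.
Minimize 3.55x1 + 0.85x2 + 0.45x3 with:
  3.4x2 + 5.1x3 ≥ 9   (fibre)
  2x1 + 0.1x2 + 0.7x3 ≤ 4.8   (saturated fat)
  x1 ≤ 3.2
  x3 ≤ 2
  x1, x2, x3 ≥ 0.
At the optimum only oatmeal is positive (salmon, kale = 0). The fibre requirement is met with equality.
That vertex is x3 = 1.765.
Hence cost = 0.45·1.765 = €0.79425.

€0.794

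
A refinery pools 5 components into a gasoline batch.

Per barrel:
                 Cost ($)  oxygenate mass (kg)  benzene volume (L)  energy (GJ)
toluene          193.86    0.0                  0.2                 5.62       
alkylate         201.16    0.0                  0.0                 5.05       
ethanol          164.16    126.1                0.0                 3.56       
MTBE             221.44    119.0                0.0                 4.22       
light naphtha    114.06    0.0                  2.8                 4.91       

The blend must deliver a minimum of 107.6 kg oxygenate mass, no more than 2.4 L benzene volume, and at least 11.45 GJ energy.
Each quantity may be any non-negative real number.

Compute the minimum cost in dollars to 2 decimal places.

$386.00

Treat it as an LP. Let x1 = barrels of toluene, x2 = barrels of alkylate, x3 = barrels of ethanol, x4 = barrels of MTBE, x5 = barrels of light naphtha.
min 193.86x1 + 201.16x2 + 164.16x3 + 221.44x4 + 114.06x5 subject to:
  126.1x3 + 119x4 ≥ 107.6   (oxygenate mass)
  0.2x1 + 2.8x5 ≤ 2.4   (benzene volume)
  5.62x1 + 5.05x2 + 3.56x3 + 4.22x4 + 4.91x5 ≥ 11.45   (energy)
  x1, x2, x3, x4, x5 ≥ 0.
The cheapest feasible vertex uses only toluene, ethanol, light naphtha; alkylate, MTBE are not used. The oxygenate mass, benzene volume, energy requirements are met with equality.
So toluene = 0.79778 barrels, ethanol = 0.85329 barrels, light naphtha = 0.80016 barrels.
Objective = 193.86·0.79778 + 164.16·0.85329 + 114.06·0.80016 = 386.0000.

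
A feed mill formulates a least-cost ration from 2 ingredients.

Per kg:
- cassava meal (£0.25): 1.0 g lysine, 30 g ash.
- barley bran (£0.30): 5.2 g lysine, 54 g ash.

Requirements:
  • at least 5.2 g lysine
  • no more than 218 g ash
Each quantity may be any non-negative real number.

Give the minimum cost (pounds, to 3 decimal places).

£0.300

Set it up as a linear program. Let x1 = kg of cassava meal, x2 = kg of barley bran.
Minimize 0.25x1 + 0.3x2 subject to:
  1x1 + 5.2x2 ≥ 5.2   (lysine)
  30x1 + 54x2 ≤ 218   (ash)
  x1, x2 ≥ 0.
At the optimum only barley bran is positive (cassava meal = 0). There the lysine constraint is tight.
So barley bran = 1 kg.
Cost = 0.3·1 = 0.30000.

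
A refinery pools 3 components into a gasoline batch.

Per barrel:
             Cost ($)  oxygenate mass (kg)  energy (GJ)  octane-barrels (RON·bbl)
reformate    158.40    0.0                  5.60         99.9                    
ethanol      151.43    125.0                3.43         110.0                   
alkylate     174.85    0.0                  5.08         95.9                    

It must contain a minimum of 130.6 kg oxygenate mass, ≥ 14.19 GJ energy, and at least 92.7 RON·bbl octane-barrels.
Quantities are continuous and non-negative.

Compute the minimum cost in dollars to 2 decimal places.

$458.22

This is a linear program. Let x1 = barrels of reformate, x2 = barrels of ethanol, x3 = barrels of alkylate.
Minimise 158.4x1 + 151.43x2 + 174.85x3 with:
  125x2 ≥ 130.6   (oxygenate mass)
  5.6x1 + 3.43x2 + 5.08x3 ≥ 14.19   (energy)
  99.9x1 + 110x2 + 95.9x3 ≥ 92.7   (octane-barrels)
  x1, x2, x3 ≥ 0.
At the optimum only reformate, ethanol are positive (alkylate = 0). Binding constraints: oxygenate mass and energy.
That vertex is x1 = 1.894, x2 = 1.0448.
Cost = 158.4·1.894 + 151.43·1.0448 = 458.2237.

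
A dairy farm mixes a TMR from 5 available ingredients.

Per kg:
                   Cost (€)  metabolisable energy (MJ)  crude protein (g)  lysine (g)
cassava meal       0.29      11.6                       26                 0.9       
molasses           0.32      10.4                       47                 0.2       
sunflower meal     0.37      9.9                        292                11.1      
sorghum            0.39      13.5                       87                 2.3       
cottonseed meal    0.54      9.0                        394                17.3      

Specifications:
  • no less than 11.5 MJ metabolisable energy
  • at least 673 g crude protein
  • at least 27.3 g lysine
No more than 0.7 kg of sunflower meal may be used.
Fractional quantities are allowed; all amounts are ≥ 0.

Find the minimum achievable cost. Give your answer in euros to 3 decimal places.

€0.901

Let x1 = kg of cassava meal, x2 = kg of molasses, x3 = kg of sunflower meal, x4 = kg of sorghum, x5 = kg of cottonseed meal.
Minimise 0.29x1 + 0.32x2 + 0.37x3 + 0.39x4 + 0.54x5 s.t.:
  11.6x1 + 10.4x2 + 9.9x3 + 13.5x4 + 9x5 ≥ 11.5   (metabolisable energy)
  26x1 + 47x2 + 292x3 + 87x4 + 394x5 ≥ 673   (crude protein)
  0.9x1 + 0.2x2 + 11.1x3 + 2.3x4 + 17.3x5 ≥ 27.3   (lysine)
  x3 ≤ 0.7
  x1, x2, x3, x4, x5 ≥ 0.
The optimal basis is {sunflower meal, cottonseed meal}; cassava meal, molasses, sorghum drop out. Binding constraints: crude protein and the sunflower meal cap.
That vertex is x3 = 0.7, x5 = 1.189.
Hence cost = 0.37·0.7 + 0.54·1.189 = €0.90106.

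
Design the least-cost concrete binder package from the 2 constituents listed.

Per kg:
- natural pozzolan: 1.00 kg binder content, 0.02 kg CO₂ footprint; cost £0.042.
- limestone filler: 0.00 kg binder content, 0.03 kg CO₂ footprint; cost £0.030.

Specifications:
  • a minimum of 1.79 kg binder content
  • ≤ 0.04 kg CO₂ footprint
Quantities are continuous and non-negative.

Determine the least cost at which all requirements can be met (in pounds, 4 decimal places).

Let x1 = kg of natural pozzolan, x2 = kg of limestone filler.
min 0.042x1 + 0.03x2 s.t.:
  1x1 ≥ 1.79   (binder content)
  0.02x1 + 0.03x2 ≤ 0.04   (CO₂ footprint)
  x1, x2 ≥ 0.
The minimum-cost mix takes nothing from limestone filler — only natural pozzolan. The binder content requirement is met with equality.
Solving gives x1 = 1.79.
Cost = 0.042·1.79 = 0.075180.

£0.0752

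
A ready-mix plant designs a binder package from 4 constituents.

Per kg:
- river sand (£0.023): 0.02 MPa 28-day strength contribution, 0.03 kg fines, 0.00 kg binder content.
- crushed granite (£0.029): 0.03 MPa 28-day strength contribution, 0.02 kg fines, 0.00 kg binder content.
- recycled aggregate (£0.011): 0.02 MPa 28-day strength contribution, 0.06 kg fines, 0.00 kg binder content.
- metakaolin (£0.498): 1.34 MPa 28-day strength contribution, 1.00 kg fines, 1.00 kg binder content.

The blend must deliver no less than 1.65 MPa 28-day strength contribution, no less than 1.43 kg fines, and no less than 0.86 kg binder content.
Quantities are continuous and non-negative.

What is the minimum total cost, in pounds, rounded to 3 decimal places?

£0.629

Let x1 = kg of river sand, x2 = kg of crushed granite, x3 = kg of recycled aggregate, x4 = kg of metakaolin.
Minimise 0.023x1 + 0.029x2 + 0.011x3 + 0.498x4 subject to:
  0.02x1 + 0.03x2 + 0.02x3 + 1.34x4 ≥ 1.65   (28-day strength contribution)
  0.03x1 + 0.02x2 + 0.06x3 + 1x4 ≥ 1.43   (fines)
  1x4 ≥ 0.86   (binder content)
  x1, x2, x3, x4 ≥ 0.
The optimal basis is {recycled aggregate, metakaolin}; river sand, crushed granite drop out. There the 28-day strength contribution and fines constraints are tight.
Optimal quantities: recycled aggregate = 4.407 kg, metakaolin = 1.166 kg.
Cost = 0.011·4.407 + 0.498·1.166 = 0.62915.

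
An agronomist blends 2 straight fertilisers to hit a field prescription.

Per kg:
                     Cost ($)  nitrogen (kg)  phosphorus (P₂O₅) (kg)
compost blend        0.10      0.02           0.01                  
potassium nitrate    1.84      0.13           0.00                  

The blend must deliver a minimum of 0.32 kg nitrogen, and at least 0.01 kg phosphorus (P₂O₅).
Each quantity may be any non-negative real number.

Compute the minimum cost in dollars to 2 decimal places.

Treat it as an LP. Let x1 = kg of compost blend, x2 = kg of potassium nitrate.
Minimise 0.1x1 + 1.84x2 subject to:
  0.02x1 + 0.13x2 ≥ 0.32   (nitrogen)
  0.01x1 ≥ 0.01   (phosphorus (P₂O₅))
  x1, x2 ≥ 0.
The cheapest feasible vertex uses only compost blend; potassium nitrate is not used. The nitrogen requirement is met with equality.
Optimal quantities: compost blend = 16 kg.
Objective = 0.1·16 = 1.6000.

$1.60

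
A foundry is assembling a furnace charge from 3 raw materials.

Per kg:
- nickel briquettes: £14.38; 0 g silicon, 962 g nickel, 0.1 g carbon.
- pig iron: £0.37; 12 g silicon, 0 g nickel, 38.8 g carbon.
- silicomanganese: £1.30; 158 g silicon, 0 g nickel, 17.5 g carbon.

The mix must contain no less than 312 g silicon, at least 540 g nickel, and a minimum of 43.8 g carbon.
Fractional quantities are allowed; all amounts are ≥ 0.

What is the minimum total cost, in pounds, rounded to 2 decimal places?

Let x1 = kg of nickel briquettes, x2 = kg of pig iron, x3 = kg of silicomanganese.
min 14.38x1 + 0.37x2 + 1.3x3 subject to:
  12x2 + 158x3 ≥ 312   (silicon)
  962x1 ≥ 540   (nickel)
  0.1x1 + 38.8x2 + 17.5x3 ≥ 43.8   (carbon)
  x1, x2, x3 ≥ 0.
All 3 inputs are positive at the optimum. There the silicon, nickel, carbon constraints are tight.
Optimal quantities: nickel briquettes = 0.5613 kg, pig iron = 0.2452 kg, silicomanganese = 1.956 kg.
Hence cost = 14.38·0.5613 + 0.37·0.2452 + 1.3·1.956 = £10.70502.

£10.71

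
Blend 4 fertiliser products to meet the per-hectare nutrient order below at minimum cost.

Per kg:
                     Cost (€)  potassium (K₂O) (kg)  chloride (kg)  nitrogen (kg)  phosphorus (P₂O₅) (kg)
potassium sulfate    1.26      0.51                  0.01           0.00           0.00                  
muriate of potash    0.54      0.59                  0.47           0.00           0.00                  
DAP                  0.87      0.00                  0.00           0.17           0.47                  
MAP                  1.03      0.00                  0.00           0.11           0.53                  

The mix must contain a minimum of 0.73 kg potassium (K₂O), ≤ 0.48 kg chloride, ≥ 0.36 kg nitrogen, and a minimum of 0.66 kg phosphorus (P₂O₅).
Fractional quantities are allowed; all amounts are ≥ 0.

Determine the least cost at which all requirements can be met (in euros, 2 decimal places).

Treat it as an LP. Let x1 = kg of potassium sulfate, x2 = kg of muriate of potash, x3 = kg of DAP, x4 = kg of MAP.
Minimise 1.26x1 + 0.54x2 + 0.87x3 + 1.03x4 subject to:
  0.51x1 + 0.59x2 ≥ 0.73   (potassium (K₂O))
  0.01x1 + 0.47x2 ≤ 0.48   (chloride)
  0.17x3 + 0.11x4 ≥ 0.36   (nitrogen)
  0.47x3 + 0.53x4 ≥ 0.66   (phosphorus (P₂O₅))
  x1, x2, x3, x4 ≥ 0.
The cheapest feasible vertex uses only potassium sulfate, muriate of potash, DAP; MAP is not used. There the potassium (K₂O), chloride, nitrogen constraints are tight.
So potassium sulfate = 0.2562 kg, muriate of potash = 1.016 kg, DAP = 2.118 kg.
Hence cost = 1.26·0.2562 + 0.54·1.016 + 0.87·2.118 = €2.7141.

€2.71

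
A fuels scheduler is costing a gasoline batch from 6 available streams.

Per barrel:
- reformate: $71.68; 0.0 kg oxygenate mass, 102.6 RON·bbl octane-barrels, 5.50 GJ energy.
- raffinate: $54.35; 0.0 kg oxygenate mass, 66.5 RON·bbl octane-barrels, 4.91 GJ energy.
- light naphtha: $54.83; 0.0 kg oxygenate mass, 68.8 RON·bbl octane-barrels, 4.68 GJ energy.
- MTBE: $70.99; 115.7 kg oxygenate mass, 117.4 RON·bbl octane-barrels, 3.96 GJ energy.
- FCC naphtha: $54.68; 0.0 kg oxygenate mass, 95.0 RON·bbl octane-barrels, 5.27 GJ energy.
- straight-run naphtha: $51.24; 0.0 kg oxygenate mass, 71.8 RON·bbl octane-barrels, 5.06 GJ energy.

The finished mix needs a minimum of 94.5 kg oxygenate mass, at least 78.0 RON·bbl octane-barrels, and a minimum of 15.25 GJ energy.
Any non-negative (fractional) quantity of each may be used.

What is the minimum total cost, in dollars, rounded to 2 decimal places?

Treat it as an LP. Let x1 = barrels of reformate, x2 = barrels of raffinate, x3 = barrels of light naphtha, x4 = barrels of MTBE, x5 = barrels of FCC naphtha, x6 = barrels of straight-run naphtha.
min 71.68x1 + 54.35x2 + 54.83x3 + 70.99x4 + 54.68x5 + 51.24x6 with:
  115.7x4 ≥ 94.5   (oxygenate mass)
  102.6x1 + 66.5x2 + 68.8x3 + 117.4x4 + 95x5 + 71.8x6 ≥ 78   (octane-barrels)
  5.5x1 + 4.91x2 + 4.68x3 + 3.96x4 + 5.27x5 + 5.06x6 ≥ 15.25   (energy)
  x1, x2, x3, x4, x5, x6 ≥ 0.
The optimal basis is {MTBE, straight-run naphtha}; reformate, raffinate, light naphtha, FCC naphtha drop out. Binding constraints: oxygenate mass and energy.
Solving gives x4 = 0.81677, x6 = 2.3746.
Cost = 70.99·0.81677 + 51.24·2.3746 = 179.6570.

$179.66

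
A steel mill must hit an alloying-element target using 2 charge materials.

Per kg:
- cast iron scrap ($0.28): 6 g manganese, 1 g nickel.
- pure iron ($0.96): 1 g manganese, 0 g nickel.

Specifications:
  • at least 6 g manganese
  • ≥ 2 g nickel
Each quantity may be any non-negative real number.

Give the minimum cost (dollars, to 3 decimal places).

This is a linear program. Let x1 = kg of cast iron scrap, x2 = kg of pure iron.
Minimise 0.28x1 + 0.96x2 with:
  6x1 + 1x2 ≥ 6   (manganese)
  1x1 ≥ 2   (nickel)
  x1, x2 ≥ 0.
The minimum-cost mix takes nothing from pure iron — only cast iron scrap. The nickel requirement is met with equality.
Optimal quantities: cast iron scrap = 2 kg.
Hence cost = 0.28·2 = $0.56000.

$0.560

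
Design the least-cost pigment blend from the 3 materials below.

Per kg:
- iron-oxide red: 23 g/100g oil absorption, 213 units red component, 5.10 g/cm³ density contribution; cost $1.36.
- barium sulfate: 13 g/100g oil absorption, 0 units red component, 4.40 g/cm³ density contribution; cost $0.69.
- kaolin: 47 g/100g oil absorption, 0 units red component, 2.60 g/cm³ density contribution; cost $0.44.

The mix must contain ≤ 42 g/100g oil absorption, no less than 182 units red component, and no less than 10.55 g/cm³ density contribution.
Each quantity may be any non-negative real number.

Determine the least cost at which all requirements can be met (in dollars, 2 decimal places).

Treat it as an LP. Let x1 = kg of iron-oxide red, x2 = kg of barium sulfate, x3 = kg of kaolin.
Minimise 1.36x1 + 0.69x2 + 0.44x3 s.t.:
  23x1 + 13x2 + 47x3 ≤ 42   (oil absorption)
  213x1 ≥ 182   (red component)
  5.1x1 + 4.4x2 + 2.6x3 ≥ 10.55   (density contribution)
  x1, x2, x3 ≥ 0.
The optimal basis is {iron-oxide red, barium sulfate}; kaolin drops out. Binding constraints: red component and density contribution.
That vertex is x1 = 0.8545, x2 = 1.407.
Hence cost = 1.36·0.8545 + 0.69·1.407 = $2.1330.

$2.13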